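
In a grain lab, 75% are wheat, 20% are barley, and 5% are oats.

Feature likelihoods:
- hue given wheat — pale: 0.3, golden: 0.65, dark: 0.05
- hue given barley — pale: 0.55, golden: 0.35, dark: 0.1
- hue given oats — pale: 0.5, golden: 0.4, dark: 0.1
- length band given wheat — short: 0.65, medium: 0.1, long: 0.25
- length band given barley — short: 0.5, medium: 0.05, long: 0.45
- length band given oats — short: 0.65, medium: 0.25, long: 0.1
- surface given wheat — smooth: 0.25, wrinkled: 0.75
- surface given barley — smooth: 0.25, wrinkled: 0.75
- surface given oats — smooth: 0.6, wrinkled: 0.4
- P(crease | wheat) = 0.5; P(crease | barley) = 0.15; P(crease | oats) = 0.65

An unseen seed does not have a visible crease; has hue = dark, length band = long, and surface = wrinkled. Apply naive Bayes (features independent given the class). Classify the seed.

barley

wheat: 0.75 × 0.05 × 0.25 × 0.75 × (1−0.5) = 0.003515625
barley: 0.2 × 0.1 × 0.45 × 0.75 × (1−0.15) = 0.0057375
oats: 0.05 × 0.1 × 0.1 × 0.4 × (1−0.65) = 0.00007
Highest score → barley.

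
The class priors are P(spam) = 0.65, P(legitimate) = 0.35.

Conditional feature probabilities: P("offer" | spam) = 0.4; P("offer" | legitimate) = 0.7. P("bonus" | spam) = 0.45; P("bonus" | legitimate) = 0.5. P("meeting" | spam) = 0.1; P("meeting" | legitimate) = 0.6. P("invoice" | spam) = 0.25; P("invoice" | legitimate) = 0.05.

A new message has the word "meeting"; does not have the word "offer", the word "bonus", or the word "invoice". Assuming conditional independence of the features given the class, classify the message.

legitimate

spam: 0.65 × (1−0.4) × (1−0.45) × 0.1 × (1−0.25) = 0.0160875
legitimate: 0.35 × (1−0.7) × (1−0.5) × 0.6 × (1−0.05) = 0.029925
Highest score → legitimate.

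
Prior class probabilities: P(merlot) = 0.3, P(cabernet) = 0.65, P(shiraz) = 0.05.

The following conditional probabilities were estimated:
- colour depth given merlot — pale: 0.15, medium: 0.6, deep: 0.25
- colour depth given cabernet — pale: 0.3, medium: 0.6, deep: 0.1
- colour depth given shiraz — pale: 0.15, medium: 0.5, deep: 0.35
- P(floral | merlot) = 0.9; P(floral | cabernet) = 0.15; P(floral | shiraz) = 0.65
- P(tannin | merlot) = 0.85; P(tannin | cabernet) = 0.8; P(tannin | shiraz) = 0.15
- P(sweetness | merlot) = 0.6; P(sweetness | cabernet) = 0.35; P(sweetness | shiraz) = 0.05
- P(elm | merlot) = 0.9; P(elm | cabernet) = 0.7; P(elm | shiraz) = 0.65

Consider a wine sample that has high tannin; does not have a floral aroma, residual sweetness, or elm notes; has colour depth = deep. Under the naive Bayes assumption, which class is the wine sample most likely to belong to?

merlot: 0.3 × 0.25 × (1−0.9) × 0.85 × (1−0.6) × (1−0.9) = 0.000255
cabernet: 0.65 × 0.1 × (1−0.15) × 0.8 × (1−0.35) × (1−0.7) = 0.008619
shiraz: 0.05 × 0.35 × (1−0.65) × 0.15 × (1−0.05) × (1−0.65) = 0.000305484375
Highest score → cabernet.

cabernet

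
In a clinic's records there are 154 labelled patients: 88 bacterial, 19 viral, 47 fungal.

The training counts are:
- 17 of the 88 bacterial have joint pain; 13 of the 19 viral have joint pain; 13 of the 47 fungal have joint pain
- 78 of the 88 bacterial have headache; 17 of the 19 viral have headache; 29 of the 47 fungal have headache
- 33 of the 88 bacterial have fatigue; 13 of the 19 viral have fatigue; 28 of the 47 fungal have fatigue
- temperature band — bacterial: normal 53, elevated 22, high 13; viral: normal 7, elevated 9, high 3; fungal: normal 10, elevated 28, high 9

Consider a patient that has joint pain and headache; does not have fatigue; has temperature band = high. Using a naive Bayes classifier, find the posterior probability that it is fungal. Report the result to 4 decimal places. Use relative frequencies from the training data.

bacterial: (88/154) × (17/88) × (78/88) × (55/88) × (13/88) ≈ 0.00903402
viral: (19/154) × (13/19) × (17/19) × (6/19) × (3/19) ≈ 0.00376603
fungal: (47/154) × (13/47) × (29/47) × (19/47) × (9/47) ≈ 0.00403202
P(fungal | x) = 0.00403202 / 0.01683207 ≈ 0.2395

0.2395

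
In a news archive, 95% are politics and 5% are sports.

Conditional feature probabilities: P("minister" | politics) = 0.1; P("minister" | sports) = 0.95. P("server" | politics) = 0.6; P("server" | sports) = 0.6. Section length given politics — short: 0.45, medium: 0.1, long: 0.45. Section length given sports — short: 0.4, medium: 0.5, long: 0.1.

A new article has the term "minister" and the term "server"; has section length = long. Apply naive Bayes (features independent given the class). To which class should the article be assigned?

politics

politics: 0.95 × 0.1 × 0.6 × 0.45 = 0.02565
sports: 0.05 × 0.95 × 0.6 × 0.1 = 0.00285
Highest score → politics.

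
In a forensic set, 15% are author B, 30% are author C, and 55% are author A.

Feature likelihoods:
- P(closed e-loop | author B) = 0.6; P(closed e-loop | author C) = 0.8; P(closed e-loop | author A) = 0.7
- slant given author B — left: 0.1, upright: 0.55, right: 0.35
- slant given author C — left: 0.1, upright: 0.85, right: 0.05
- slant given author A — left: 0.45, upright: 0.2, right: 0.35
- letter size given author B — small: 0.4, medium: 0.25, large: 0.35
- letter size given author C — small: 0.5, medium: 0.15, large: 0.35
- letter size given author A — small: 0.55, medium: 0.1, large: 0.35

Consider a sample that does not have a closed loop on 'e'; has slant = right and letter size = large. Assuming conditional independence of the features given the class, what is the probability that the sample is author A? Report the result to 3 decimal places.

0.706

author B: 0.15 × (1−0.6) × 0.35 × 0.35 = 0.00735
author C: 0.3 × (1−0.8) × 0.05 × 0.35 = 0.00105
author A: 0.55 × (1−0.7) × 0.35 × 0.35 = 0.0202125
P(author A | x) = 0.0202125 / 0.0286125 ≈ 0.706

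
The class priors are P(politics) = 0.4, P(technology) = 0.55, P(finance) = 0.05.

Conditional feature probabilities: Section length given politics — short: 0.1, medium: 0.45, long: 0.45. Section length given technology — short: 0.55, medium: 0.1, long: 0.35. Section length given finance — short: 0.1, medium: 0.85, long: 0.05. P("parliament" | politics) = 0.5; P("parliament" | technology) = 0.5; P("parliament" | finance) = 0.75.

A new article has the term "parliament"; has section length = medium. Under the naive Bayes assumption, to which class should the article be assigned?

politics

politics: 0.4 × 0.45 × 0.5 = 0.09
technology: 0.55 × 0.1 × 0.5 = 0.0275
finance: 0.05 × 0.85 × 0.75 = 0.031875
Highest score → politics.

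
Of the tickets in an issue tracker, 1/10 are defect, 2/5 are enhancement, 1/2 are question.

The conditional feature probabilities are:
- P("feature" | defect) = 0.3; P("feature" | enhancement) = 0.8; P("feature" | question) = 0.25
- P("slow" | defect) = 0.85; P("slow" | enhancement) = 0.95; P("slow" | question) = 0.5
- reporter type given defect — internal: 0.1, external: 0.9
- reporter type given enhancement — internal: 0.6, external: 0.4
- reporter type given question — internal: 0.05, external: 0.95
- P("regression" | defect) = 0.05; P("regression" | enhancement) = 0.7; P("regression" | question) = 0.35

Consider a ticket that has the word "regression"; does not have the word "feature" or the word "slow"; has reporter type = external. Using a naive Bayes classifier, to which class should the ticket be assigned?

question

defect: 0.1 × (1−0.3) × (1−0.85) × 0.9 × 0.05 = 0.0004725
enhancement: 0.4 × (1−0.8) × (1−0.95) × 0.4 × 0.7 = 0.00112
question: 0.5 × (1−0.25) × (1−0.5) × 0.95 × 0.35 = 0.06234375
Highest score → question.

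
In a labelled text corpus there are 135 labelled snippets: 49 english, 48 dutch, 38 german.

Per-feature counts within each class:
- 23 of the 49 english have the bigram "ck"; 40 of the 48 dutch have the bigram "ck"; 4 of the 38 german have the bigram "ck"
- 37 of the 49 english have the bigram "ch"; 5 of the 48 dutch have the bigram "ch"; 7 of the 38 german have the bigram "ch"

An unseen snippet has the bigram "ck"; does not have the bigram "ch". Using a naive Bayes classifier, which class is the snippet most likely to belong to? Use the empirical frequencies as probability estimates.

dutch

english: (49/135) × (23/49) × (12/49) ≈ 0.0417234
dutch: (48/135) × (40/48) × (43/48) ≈ 0.265432
german: (38/135) × (4/38) × (31/38) ≈ 0.0241715
Highest score → dutch.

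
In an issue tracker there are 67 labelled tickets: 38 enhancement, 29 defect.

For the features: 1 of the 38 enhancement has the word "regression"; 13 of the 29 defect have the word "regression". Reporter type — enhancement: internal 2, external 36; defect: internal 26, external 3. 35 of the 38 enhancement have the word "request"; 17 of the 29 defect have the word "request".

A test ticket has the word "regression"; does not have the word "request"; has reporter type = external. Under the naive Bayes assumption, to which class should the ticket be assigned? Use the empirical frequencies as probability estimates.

enhancement: (38/67) × (1/38) × (36/38) × (3/38) ≈ 0.0011163
defect: (29/67) × (13/29) × (3/29) × (12/29) ≈ 0.00830568
Highest score → defect.

defect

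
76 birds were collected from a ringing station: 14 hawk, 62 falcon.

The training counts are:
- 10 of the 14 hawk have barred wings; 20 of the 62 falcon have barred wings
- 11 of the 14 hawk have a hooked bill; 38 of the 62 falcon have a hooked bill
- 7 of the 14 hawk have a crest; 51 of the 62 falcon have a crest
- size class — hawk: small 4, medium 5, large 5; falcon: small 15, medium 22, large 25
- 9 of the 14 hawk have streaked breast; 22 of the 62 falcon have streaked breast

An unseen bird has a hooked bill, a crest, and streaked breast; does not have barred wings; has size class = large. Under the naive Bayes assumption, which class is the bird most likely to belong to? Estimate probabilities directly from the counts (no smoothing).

hawk: (14/76) × (4/14) × (11/14) × (7/14) × (5/14) × (9/14) ≈ 0.0047472
falcon: (62/76) × (42/62) × (38/62) × (51/62) × (25/62) × (22/62) ≈ 0.0398644
Highest score → falcon.

falcon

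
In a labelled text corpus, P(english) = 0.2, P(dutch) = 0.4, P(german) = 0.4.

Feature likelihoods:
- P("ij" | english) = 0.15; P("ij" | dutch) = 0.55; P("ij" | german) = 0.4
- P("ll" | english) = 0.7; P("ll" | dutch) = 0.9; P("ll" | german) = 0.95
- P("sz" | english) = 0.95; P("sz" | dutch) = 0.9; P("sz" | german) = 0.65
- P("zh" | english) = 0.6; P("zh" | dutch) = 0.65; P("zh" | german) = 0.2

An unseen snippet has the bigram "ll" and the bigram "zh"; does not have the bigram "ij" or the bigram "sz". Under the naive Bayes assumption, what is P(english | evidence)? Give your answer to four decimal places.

0.1188

english: 0.2 × (1−0.15) × 0.7 × (1−0.95) × 0.6 = 0.00357
dutch: 0.4 × (1−0.55) × 0.9 × (1−0.9) × 0.65 = 0.01053
german: 0.4 × (1−0.4) × 0.95 × (1−0.65) × 0.2 = 0.01596
P(english | x) = 0.00357 / 0.03006 ≈ 0.1188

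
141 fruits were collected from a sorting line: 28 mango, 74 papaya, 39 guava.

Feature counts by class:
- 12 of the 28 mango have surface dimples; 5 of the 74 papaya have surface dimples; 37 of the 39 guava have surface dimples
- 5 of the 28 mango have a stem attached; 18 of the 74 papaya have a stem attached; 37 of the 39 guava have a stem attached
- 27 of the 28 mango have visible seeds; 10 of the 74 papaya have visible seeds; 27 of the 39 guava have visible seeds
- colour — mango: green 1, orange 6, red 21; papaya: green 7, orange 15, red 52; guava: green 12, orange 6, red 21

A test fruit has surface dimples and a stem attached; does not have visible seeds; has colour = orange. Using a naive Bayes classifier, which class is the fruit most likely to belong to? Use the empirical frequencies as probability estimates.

mango: (28/141) × (12/28) × (5/28) × (1/28) × (6/28) ≈ 0.000116308
papaya: (74/141) × (5/74) × (18/74) × (64/74) × (15/74) ≈ 0.00151217
guava: (39/141) × (37/39) × (37/39) × (12/39) × (6/39) ≈ 0.0117848
Highest score → guava.

guava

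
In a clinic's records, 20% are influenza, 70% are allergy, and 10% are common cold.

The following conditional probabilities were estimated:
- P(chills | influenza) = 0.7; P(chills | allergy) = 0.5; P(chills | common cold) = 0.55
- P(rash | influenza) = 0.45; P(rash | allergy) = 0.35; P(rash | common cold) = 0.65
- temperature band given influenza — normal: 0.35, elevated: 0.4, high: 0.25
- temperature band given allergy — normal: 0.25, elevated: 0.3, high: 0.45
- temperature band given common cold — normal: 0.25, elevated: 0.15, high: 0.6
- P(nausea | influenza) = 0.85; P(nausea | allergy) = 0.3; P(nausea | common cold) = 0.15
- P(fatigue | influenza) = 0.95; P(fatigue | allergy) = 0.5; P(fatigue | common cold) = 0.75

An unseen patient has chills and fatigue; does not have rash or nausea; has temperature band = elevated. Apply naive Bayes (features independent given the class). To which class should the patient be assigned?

allergy

influenza: 0.2 × 0.7 × (1−0.45) × 0.4 × (1−0.85) × 0.95 = 0.004389
allergy: 0.7 × 0.5 × (1−0.35) × 0.3 × (1−0.3) × 0.5 = 0.0238875
common cold: 0.1 × 0.55 × (1−0.65) × 0.15 × (1−0.15) × 0.75 = 0.00184078125
Highest score → allergy.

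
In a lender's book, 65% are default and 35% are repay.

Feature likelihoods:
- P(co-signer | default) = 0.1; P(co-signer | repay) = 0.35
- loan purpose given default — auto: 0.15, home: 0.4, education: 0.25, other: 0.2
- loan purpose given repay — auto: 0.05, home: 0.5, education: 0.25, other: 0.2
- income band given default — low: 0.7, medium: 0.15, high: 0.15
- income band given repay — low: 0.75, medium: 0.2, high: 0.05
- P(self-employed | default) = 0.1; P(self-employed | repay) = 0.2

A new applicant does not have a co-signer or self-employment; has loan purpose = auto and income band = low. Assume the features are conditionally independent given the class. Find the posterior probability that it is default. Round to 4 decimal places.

default: 0.65 × (1−0.1) × 0.15 × 0.7 × (1−0.1) = 0.0552825
repay: 0.35 × (1−0.35) × 0.05 × 0.75 × (1−0.2) = 0.006825
P(default | x) = 0.0552825 / 0.0621075 ≈ 0.8901

0.8901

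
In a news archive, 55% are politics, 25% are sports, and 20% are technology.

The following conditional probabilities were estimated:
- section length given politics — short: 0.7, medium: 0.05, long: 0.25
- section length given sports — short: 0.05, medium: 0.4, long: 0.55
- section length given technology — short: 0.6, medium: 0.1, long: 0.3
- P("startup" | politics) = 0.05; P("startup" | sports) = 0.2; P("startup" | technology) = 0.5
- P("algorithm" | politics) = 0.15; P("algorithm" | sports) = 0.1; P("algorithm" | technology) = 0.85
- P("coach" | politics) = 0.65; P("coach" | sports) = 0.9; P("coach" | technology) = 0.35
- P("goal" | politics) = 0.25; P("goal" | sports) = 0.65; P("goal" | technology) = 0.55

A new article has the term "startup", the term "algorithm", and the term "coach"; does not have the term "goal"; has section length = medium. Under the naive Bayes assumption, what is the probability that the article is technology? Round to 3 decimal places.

0.647

politics: 0.55 × 0.05 × 0.05 × 0.15 × 0.65 × (1−0.25) = 0.000100546875
sports: 0.25 × 0.4 × 0.2 × 0.1 × 0.9 × (1−0.65) = 0.00063
technology: 0.2 × 0.1 × 0.5 × 0.85 × 0.35 × (1−0.55) = 0.00133875
P(technology | x) = 0.00133875 / 0.002069296875 ≈ 0.647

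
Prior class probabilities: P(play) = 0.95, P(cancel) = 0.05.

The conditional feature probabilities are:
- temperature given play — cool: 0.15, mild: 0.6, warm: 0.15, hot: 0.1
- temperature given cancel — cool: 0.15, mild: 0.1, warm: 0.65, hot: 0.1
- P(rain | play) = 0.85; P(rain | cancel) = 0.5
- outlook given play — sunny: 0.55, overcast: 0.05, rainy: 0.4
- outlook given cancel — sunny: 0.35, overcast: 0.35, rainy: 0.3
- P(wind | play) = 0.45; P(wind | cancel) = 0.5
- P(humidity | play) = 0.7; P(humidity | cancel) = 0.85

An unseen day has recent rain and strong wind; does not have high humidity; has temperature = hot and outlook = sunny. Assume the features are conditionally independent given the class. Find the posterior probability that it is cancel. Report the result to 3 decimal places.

play: 0.95 × 0.1 × 0.85 × 0.55 × 0.45 × (1−0.7) = 0.0059956875
cancel: 0.05 × 0.1 × 0.5 × 0.35 × 0.5 × (1−0.85) = 0.000065625
P(cancel | x) = 0.000065625 / 0.0060613125 ≈ 0.011

0.011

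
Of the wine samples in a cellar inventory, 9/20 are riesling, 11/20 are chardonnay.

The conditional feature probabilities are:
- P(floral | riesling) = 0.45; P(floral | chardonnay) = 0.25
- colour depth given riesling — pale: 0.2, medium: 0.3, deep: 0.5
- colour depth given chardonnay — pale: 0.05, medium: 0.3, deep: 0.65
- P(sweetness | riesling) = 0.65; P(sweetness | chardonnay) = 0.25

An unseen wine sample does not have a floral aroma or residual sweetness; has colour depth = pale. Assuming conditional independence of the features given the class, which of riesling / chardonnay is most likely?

riesling

riesling: 0.45 × (1−0.45) × 0.2 × (1−0.65) = 0.017325
chardonnay: 0.55 × (1−0.25) × 0.05 × (1−0.25) = 0.01546875
Highest score → riesling.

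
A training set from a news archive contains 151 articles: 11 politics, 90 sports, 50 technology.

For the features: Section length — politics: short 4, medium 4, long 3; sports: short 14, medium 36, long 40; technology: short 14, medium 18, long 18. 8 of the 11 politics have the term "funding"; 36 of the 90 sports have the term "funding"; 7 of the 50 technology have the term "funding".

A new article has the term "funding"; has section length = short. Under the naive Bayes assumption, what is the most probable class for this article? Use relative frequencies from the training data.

sports

politics: (11/151) × (4/11) × (8/11) ≈ 0.0192655
sports: (90/151) × (14/90) × (36/90) ≈ 0.0370861
technology: (50/151) × (14/50) × (7/50) ≈ 0.0129801
Highest score → sports.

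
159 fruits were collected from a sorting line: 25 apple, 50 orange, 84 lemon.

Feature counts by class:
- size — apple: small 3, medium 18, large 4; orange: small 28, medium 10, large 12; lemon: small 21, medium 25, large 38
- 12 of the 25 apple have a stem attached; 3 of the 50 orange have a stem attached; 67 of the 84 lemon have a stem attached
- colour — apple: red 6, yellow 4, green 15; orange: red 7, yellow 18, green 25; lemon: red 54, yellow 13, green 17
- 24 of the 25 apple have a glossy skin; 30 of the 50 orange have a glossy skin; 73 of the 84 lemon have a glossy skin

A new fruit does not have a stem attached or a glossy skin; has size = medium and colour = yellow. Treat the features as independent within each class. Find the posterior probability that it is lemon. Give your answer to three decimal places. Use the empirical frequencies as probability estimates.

0.068

apple: (25/159) × (18/25) × (13/25) × (4/25) × (1/25) ≈ 0.000376755
orange: (50/159) × (10/50) × (47/50) × (18/50) × (20/50) ≈ 0.00851321
lemon: (84/159) × (25/84) × (17/84) × (13/84) × (11/84) ≈ 0.000644896
P(lemon | x) = 0.000644896 / 0.009534861 ≈ 0.068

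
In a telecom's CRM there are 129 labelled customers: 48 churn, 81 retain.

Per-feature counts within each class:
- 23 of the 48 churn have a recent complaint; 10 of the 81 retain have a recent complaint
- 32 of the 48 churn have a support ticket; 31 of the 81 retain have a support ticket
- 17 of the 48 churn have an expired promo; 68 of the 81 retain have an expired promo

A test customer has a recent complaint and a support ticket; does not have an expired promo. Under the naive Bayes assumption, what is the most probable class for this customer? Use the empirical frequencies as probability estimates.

churn: (48/129) × (23/48) × (32/48) × (31/48) ≈ 0.0767657
retain: (81/129) × (10/81) × (31/81) × (13/81) ≈ 0.00476152
Highest score → churn.

churn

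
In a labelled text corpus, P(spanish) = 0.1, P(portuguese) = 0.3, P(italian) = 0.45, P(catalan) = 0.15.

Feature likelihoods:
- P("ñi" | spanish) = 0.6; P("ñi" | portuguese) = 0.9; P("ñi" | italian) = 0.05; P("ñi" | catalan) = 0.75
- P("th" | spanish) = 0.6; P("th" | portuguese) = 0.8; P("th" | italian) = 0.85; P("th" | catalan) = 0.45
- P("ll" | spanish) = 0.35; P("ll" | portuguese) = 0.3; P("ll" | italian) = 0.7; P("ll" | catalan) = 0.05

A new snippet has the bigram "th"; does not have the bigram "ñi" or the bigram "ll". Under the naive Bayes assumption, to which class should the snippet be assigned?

italian

spanish: 0.1 × (1−0.6) × 0.6 × (1−0.35) = 0.0156
portuguese: 0.3 × (1−0.9) × 0.8 × (1−0.3) = 0.0168
italian: 0.45 × (1−0.05) × 0.85 × (1−0.7) = 0.1090125
catalan: 0.15 × (1−0.75) × 0.45 × (1−0.05) = 0.01603125
Highest score → italian.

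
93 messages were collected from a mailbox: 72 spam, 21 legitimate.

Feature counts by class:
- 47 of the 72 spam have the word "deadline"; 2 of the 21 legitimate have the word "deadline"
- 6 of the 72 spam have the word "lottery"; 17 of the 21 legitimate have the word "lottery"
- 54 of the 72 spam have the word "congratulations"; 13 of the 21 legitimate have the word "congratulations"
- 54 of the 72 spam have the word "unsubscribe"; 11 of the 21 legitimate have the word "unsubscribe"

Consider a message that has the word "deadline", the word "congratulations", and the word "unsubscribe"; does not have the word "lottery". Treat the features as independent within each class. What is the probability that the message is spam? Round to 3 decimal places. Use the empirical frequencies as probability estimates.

0.995

spam: (72/93) × (47/72) × (66/72) × (54/72) × (54/72) ≈ 0.260585
legitimate: (21/93) × (2/21) × (4/21) × (13/21) × (11/21) ≈ 0.00132827
P(spam | x) = 0.260585 / 0.26191327 ≈ 0.995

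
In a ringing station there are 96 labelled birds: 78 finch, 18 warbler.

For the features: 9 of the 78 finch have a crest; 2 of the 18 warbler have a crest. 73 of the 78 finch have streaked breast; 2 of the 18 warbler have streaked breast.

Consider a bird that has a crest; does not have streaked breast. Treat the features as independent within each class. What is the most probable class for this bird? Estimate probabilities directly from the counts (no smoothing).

warbler

finch: (78/96) × (9/78) × (5/78) ≈ 0.00600962
warbler: (18/96) × (2/18) × (16/18) ≈ 0.0185185
Highest score → warbler.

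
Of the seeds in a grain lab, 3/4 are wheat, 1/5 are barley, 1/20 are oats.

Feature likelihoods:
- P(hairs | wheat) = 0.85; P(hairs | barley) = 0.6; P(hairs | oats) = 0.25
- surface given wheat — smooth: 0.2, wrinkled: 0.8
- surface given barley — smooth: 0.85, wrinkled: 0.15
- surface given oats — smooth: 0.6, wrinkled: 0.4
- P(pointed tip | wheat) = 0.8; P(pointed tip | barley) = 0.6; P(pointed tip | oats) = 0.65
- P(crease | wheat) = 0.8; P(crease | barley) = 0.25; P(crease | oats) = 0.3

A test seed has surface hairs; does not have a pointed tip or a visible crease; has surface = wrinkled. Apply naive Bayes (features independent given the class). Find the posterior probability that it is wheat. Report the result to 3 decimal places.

wheat: 0.75 × 0.85 × 0.8 × (1−0.8) × (1−0.8) = 0.0204
barley: 0.2 × 0.6 × 0.15 × (1−0.6) × (1−0.25) = 0.0054
oats: 0.05 × 0.25 × 0.4 × (1−0.65) × (1−0.3) = 0.001225
P(wheat | x) = 0.0204 / 0.027025 ≈ 0.755

0.755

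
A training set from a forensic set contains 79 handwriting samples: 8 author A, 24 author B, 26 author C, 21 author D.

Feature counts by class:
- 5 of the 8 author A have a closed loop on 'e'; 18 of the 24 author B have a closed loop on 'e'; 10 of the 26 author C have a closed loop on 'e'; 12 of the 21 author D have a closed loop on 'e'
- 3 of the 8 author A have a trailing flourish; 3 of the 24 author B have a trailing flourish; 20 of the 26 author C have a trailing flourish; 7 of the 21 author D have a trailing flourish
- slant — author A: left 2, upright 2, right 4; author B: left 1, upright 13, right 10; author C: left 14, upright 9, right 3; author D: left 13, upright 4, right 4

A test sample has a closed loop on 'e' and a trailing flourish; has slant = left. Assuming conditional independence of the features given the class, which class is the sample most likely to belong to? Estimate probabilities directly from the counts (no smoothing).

author A: (8/79) × (5/8) × (3/8) × (2/8) ≈ 0.00593354
author B: (24/79) × (18/24) × (3/24) × (1/24) ≈ 0.00118671
author C: (26/79) × (10/26) × (20/26) × (14/26) ≈ 0.0524305
author D: (21/79) × (12/21) × (7/21) × (13/21) ≈ 0.0313442
Highest score → author C.

author C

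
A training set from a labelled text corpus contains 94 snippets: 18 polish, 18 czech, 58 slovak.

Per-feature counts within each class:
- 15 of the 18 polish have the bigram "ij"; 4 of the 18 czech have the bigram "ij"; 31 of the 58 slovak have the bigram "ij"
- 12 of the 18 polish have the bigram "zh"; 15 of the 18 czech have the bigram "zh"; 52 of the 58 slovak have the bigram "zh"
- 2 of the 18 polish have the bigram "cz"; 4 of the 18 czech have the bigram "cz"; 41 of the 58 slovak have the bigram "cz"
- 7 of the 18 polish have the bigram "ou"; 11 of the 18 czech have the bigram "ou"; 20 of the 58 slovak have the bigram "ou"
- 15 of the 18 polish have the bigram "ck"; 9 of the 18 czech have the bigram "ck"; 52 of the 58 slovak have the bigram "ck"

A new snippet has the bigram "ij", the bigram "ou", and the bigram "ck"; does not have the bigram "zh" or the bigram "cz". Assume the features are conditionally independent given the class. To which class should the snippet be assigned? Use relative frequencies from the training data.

polish

polish: (18/94) × (15/18) × (6/18) × (16/18) × (7/18) × (15/18) ≈ 0.0153227
czech: (18/94) × (4/18) × (3/18) × (14/18) × (11/18) × (9/18) ≈ 0.00168549
slovak: (58/94) × (31/58) × (6/58) × (17/58) × (20/58) × (52/58) ≈ 0.0030914
Highest score → polish.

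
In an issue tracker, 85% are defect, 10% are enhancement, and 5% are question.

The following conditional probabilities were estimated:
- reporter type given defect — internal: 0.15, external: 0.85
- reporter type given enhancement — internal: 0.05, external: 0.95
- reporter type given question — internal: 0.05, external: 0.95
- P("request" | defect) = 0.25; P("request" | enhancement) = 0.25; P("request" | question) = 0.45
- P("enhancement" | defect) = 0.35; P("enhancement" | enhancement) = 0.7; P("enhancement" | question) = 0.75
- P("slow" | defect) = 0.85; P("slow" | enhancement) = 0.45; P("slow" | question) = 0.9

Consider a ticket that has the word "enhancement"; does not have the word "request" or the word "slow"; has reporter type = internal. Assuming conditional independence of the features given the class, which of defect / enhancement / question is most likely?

defect

defect: 0.85 × 0.15 × (1−0.25) × 0.35 × (1−0.85) = 0.0050203125
enhancement: 0.1 × 0.05 × (1−0.25) × 0.7 × (1−0.45) = 0.00144375
question: 0.05 × 0.05 × (1−0.45) × 0.75 × (1−0.9) = 0.000103125
Highest score → defect.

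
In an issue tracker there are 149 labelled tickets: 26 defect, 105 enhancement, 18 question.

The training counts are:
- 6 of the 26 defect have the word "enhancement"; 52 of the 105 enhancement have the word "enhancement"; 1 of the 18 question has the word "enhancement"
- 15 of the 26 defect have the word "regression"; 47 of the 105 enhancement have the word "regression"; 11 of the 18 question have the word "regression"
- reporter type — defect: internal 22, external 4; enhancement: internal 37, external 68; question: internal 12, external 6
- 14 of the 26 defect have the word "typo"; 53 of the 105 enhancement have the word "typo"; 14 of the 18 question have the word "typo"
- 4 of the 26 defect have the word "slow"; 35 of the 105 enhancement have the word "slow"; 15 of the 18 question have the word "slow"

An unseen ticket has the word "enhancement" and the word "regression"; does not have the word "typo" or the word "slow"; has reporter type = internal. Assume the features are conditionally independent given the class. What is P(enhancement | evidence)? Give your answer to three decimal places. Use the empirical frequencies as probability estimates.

0.700

defect: (26/149) × (6/26) × (15/26) × (22/26) × (12/26) × (22/26) ≈ 0.00767696
enhancement: (105/149) × (52/105) × (47/105) × (37/105) × (52/105) × (70/105) ≈ 0.0181744
question: (18/149) × (1/18) × (11/18) × (12/18) × (4/18) × (3/18) ≈ 0.00010127
P(enhancement | x) = 0.0181744 / 0.02595263 ≈ 0.700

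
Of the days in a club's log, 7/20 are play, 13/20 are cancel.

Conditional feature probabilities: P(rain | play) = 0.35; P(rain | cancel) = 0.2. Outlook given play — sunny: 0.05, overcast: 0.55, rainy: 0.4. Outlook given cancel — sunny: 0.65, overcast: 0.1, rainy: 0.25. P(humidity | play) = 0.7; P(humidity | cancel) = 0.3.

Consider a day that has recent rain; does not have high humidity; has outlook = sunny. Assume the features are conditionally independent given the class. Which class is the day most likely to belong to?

cancel

play: 0.35 × 0.35 × 0.05 × (1−0.7) = 0.0018375
cancel: 0.65 × 0.2 × 0.65 × (1−0.3) = 0.05915
Highest score → cancel.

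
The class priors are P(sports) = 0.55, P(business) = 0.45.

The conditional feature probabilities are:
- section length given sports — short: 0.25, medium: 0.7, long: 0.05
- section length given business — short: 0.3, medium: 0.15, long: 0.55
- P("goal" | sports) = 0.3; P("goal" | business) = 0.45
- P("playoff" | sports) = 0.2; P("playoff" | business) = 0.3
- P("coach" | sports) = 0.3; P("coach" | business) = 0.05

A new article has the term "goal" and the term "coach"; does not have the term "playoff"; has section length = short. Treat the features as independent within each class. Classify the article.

sports: 0.55 × 0.25 × 0.3 × (1−0.2) × 0.3 = 0.0099
business: 0.45 × 0.3 × 0.45 × (1−0.3) × 0.05 = 0.00212625
Highest score → sports.

sports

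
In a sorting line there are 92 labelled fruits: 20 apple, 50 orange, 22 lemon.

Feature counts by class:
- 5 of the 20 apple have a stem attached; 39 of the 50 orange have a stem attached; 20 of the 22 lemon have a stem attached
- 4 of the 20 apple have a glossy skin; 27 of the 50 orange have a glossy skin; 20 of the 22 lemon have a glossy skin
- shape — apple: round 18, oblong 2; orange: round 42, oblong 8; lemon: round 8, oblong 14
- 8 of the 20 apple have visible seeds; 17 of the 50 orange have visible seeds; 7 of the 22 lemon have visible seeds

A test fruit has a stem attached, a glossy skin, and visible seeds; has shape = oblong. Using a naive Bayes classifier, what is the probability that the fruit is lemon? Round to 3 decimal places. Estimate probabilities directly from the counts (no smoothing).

0.756

apple: (20/92) × (5/20) × (4/20) × (2/20) × (8/20) ≈ 0.000434783
orange: (50/92) × (39/50) × (27/50) × (8/50) × (17/50) ≈ 0.0124529
lemon: (22/92) × (20/22) × (20/22) × (14/22) × (7/22) ≈ 0.0400157
P(lemon | x) = 0.0400157 / 0.052903383 ≈ 0.756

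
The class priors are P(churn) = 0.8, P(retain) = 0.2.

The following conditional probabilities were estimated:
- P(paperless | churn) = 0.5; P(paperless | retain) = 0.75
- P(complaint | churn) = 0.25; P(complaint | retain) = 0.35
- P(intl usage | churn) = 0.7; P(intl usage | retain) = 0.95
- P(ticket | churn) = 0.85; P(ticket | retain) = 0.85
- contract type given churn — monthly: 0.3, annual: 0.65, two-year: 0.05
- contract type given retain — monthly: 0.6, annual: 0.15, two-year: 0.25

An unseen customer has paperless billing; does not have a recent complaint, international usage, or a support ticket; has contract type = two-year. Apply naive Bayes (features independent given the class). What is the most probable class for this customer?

churn: 0.8 × 0.5 × (1−0.25) × (1−0.7) × (1−0.85) × 0.05 = 0.000675
retain: 0.2 × 0.75 × (1−0.35) × (1−0.95) × (1−0.85) × 0.25 = 0.0001828125
Highest score → churn.

churn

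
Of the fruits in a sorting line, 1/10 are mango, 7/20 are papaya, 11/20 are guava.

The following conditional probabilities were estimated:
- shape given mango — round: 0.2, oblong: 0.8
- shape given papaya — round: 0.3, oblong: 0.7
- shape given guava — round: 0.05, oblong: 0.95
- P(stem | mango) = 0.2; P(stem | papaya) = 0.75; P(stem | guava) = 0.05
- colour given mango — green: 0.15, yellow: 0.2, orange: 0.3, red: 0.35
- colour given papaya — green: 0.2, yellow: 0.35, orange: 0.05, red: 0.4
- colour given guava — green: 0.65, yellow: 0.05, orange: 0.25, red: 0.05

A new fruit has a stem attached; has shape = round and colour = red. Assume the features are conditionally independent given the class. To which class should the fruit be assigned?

papaya

mango: 0.1 × 0.2 × 0.2 × 0.35 = 0.0014
papaya: 0.35 × 0.3 × 0.75 × 0.4 = 0.0315
guava: 0.55 × 0.05 × 0.05 × 0.05 = 0.00006875
Highest score → papaya.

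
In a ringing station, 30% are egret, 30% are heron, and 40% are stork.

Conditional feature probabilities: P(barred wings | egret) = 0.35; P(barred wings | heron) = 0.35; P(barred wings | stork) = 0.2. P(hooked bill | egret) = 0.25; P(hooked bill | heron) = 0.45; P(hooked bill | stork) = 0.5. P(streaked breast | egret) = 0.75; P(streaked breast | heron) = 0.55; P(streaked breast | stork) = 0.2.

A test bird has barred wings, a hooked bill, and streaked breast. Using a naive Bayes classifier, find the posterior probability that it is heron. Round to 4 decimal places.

egret: 0.3 × 0.35 × 0.25 × 0.75 = 0.0196875
heron: 0.3 × 0.35 × 0.45 × 0.55 = 0.0259875
stork: 0.4 × 0.2 × 0.5 × 0.2 = 0.008
P(heron | x) = 0.0259875 / 0.053675 ≈ 0.4842

0.4842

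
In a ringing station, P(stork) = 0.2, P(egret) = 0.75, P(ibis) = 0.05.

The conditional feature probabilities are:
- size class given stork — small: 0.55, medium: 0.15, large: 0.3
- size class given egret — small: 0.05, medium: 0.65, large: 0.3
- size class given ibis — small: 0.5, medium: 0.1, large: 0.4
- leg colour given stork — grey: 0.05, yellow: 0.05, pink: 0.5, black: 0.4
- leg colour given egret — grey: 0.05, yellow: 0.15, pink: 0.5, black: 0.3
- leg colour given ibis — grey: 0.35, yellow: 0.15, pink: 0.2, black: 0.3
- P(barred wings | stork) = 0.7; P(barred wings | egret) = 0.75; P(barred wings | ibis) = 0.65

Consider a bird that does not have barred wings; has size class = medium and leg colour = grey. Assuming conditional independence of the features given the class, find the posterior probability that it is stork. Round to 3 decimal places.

0.063

stork: 0.2 × 0.15 × 0.05 × (1−0.7) = 0.00045
egret: 0.75 × 0.65 × 0.05 × (1−0.75) = 0.00609375
ibis: 0.05 × 0.1 × 0.35 × (1−0.65) = 0.0006125
P(stork | x) = 0.00045 / 0.00715625 ≈ 0.063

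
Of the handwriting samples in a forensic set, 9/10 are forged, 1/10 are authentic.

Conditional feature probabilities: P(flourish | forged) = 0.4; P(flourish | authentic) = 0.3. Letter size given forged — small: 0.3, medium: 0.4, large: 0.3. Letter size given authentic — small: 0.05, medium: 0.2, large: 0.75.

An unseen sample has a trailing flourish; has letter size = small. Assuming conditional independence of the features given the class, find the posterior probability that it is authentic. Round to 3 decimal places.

0.014

forged: 0.9 × 0.4 × 0.3 = 0.108
authentic: 0.1 × 0.3 × 0.05 = 0.0015
P(authentic | x) = 0.0015 / 0.1095 ≈ 0.014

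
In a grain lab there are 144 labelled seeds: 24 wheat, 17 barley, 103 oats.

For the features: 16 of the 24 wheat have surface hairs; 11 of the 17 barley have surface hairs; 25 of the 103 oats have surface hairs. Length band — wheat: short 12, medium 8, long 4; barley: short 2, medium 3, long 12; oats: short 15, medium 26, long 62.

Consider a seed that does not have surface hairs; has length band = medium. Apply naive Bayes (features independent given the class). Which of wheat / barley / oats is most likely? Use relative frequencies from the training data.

oats

wheat: (24/144) × (8/24) × (8/24) ≈ 0.0185185
barley: (17/144) × (6/17) × (3/17) ≈ 0.00735294
oats: (103/144) × (78/103) × (26/103) ≈ 0.136731
Highest score → oats.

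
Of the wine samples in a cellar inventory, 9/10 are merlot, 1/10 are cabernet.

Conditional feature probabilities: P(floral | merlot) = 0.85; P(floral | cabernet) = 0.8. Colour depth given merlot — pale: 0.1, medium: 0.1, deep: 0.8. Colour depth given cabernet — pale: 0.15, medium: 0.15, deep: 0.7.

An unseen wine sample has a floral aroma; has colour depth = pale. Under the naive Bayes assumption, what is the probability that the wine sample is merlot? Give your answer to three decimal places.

merlot: 0.9 × 0.85 × 0.1 = 0.0765
cabernet: 0.1 × 0.8 × 0.15 = 0.012
P(merlot | x) = 0.0765 / 0.0885 ≈ 0.864

0.864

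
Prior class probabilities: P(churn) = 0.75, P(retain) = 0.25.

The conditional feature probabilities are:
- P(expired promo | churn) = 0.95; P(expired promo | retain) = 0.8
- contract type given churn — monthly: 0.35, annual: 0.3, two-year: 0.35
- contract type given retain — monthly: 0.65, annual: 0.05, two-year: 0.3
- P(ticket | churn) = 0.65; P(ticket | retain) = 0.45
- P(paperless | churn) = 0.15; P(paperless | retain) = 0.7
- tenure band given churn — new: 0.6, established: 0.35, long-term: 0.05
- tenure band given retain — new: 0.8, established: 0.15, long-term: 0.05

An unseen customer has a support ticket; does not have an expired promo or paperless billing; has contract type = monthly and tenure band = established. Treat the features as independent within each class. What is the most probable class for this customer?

churn

churn: 0.75 × (1−0.95) × 0.35 × 0.65 × (1−0.15) × 0.35 = 0.002538046875
retain: 0.25 × (1−0.8) × 0.65 × 0.45 × (1−0.7) × 0.15 = 0.000658125
Highest score → churn.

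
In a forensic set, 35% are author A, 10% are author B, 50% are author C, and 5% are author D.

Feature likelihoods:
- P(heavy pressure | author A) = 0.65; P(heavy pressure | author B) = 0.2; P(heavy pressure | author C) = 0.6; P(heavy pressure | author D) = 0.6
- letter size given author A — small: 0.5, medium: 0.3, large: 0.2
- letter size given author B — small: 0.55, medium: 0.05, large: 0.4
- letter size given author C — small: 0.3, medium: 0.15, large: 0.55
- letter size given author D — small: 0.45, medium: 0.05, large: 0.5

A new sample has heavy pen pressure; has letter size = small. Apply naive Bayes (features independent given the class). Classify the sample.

author A

author A: 0.35 × 0.65 × 0.5 = 0.11375
author B: 0.1 × 0.2 × 0.55 = 0.011
author C: 0.5 × 0.6 × 0.3 = 0.09
author D: 0.05 × 0.6 × 0.45 = 0.0135
Highest score → author A.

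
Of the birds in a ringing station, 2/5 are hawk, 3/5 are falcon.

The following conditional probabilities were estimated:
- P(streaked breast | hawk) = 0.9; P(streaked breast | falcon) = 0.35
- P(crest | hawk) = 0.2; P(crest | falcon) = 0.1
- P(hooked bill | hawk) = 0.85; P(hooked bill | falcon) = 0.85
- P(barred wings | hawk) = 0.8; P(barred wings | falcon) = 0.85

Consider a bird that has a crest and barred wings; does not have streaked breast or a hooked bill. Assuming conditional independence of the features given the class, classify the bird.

falcon

hawk: 0.4 × (1−0.9) × 0.2 × (1−0.85) × 0.8 = 0.00096
falcon: 0.6 × (1−0.35) × 0.1 × (1−0.85) × 0.85 = 0.0049725
Highest score → falcon.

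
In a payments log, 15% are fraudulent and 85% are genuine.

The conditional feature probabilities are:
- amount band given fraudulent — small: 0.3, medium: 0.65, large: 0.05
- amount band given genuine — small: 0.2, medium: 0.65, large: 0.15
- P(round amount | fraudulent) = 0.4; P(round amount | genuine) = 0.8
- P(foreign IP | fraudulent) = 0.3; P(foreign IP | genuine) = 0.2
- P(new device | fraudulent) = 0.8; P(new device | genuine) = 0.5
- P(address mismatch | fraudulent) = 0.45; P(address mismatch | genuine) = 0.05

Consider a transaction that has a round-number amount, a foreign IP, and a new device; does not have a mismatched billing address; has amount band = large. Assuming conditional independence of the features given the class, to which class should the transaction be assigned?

genuine

fraudulent: 0.15 × 0.05 × 0.4 × 0.3 × 0.8 × (1−0.45) = 0.000396
genuine: 0.85 × 0.15 × 0.8 × 0.2 × 0.5 × (1−0.05) = 0.00969
Highest score → genuine.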